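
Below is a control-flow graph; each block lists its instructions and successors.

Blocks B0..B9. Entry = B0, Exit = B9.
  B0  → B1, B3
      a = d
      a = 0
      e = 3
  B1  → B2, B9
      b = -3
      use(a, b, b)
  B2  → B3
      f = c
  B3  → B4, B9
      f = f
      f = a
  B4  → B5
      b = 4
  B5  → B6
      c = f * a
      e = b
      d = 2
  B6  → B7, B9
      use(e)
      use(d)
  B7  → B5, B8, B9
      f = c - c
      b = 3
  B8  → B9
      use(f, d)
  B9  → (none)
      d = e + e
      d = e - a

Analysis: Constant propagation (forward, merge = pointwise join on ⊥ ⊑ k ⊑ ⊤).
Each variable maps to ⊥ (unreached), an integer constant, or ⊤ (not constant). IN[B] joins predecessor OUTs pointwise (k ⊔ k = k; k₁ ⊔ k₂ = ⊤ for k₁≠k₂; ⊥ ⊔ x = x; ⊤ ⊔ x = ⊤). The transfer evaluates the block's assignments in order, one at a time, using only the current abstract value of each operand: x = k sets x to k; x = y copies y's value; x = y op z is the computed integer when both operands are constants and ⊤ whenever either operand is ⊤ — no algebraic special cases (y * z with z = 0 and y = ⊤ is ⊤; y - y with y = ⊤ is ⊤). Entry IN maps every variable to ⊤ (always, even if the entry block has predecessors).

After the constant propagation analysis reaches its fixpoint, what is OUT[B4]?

Per-block solution:
  B0:  IN=(all ⊤)  OUT={a:0, e:3; rest ⊤}
  B1:  IN={a:0, e:3; rest ⊤}  OUT={a:0, b:-3, e:3; rest ⊤}
  B2:  IN={a:0, b:-3, e:3; rest ⊤}  OUT={a:0, b:-3, e:3; rest ⊤}
  B3:  IN={a:0, e:3; rest ⊤}  OUT={a:0, e:3, f:0; rest ⊤}
  B4:  IN={a:0, e:3, f:0; rest ⊤}  OUT={a:0, b:4, e:3, f:0; rest ⊤}
  B5:  IN={a:0, f:0; rest ⊤}  OUT={a:0, c:0, d:2, f:0; rest ⊤}
  B6:  IN={a:0, c:0, d:2, f:0; rest ⊤}  OUT={a:0, c:0, d:2, f:0; rest ⊤}
  B7:  IN={a:0, c:0, d:2, f:0; rest ⊤}  OUT={a:0, b:3, c:0, d:2, f:0; rest ⊤}
  B8:  IN={a:0, b:3, c:0, d:2, f:0; rest ⊤}  OUT={a:0, b:3, c:0, d:2, f:0; rest ⊤}
  B9:  IN={a:0; rest ⊤}  OUT={a:0; rest ⊤}

Merge at B4: IN[B4] = OUT[B3] = {a: 0, b: ⊤, c: ⊤, d: ⊤, e: 3, f: 0}
Applying B4's transfer function to that IN value gives OUT[B4] (row B4 above).

Answer: {a: 0, b: 4, c: ⊤, d: ⊤, e: 3, f: 0}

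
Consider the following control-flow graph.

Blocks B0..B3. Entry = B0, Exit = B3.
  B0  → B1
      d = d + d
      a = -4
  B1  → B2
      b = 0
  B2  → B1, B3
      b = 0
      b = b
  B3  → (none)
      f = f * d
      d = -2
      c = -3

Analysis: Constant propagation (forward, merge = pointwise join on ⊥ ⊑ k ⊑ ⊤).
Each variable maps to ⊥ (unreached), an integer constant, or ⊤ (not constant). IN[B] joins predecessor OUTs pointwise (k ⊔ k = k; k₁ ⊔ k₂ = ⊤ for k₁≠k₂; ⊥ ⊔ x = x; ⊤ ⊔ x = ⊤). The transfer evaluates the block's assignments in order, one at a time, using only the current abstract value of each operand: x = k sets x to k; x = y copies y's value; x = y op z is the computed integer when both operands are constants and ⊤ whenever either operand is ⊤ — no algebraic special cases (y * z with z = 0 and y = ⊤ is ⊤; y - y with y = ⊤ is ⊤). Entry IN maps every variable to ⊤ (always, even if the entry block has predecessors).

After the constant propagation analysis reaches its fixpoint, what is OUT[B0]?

Per-block solution:
  B0:   IN=(all ⊤)   OUT={a:-4; rest ⊤}
  B1:   IN={a:-4; rest ⊤}   OUT={a:-4, b:0; rest ⊤}
  B2:   IN={a:-4, b:0; rest ⊤}   OUT={a:-4, b:0; rest ⊤}
  B3:   IN={a:-4, b:0; rest ⊤}   OUT={a:-4, b:0, c:-3, d:-2; rest ⊤}

B0 is the boundary node: IN[B0] = {a: ⊤, b: ⊤, c: ⊤, d: ⊤, e: ⊤, f: ⊤}
Applying B0's transfer function to that IN value gives OUT[B0] (row B0 above).

Answer: {a: -4, b: ⊤, c: ⊤, d: ⊤, e: ⊤, f: ⊤}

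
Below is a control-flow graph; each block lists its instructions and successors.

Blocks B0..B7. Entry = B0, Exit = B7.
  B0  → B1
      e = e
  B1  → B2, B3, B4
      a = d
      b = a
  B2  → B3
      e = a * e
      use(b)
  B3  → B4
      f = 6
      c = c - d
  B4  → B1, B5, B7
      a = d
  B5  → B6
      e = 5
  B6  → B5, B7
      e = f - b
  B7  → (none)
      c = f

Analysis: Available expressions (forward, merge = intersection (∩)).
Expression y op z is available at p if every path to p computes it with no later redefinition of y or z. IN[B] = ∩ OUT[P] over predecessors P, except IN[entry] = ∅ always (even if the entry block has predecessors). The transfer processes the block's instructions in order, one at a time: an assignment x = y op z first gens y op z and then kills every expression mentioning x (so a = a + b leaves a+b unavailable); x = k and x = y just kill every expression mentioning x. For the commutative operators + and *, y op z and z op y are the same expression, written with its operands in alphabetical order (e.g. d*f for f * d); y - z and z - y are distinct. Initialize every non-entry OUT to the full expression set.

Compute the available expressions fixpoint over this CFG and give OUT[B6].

Answer: {f-b}

Trace:
Converged values:
  B0:   IN={}   OUT={}
  B1:   IN={}   OUT={}
  B2:   IN={}   OUT={}
  B3:   IN={}   OUT={}
  B4:   IN={}   OUT={}
  B5:   IN={}   OUT={}
  B6:   IN={}   OUT={f-b}
  B7:   IN={}   OUT={}

Merge at B6: IN[B6] = OUT[B5] = {}
Applying B6's transfer function to that IN value gives OUT[B6] (row B6 above).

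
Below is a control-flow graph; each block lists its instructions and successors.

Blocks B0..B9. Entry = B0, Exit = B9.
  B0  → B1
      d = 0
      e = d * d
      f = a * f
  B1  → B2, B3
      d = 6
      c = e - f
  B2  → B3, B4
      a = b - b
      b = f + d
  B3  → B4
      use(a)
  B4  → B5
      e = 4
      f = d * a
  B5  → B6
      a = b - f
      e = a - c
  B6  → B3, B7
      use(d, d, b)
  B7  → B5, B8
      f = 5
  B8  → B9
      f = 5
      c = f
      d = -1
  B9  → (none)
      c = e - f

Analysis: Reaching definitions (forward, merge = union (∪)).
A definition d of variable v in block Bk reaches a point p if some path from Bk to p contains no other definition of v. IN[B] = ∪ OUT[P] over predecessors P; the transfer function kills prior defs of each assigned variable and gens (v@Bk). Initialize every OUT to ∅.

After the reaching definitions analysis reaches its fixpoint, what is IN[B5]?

Per-block solution:
  B0:   IN={}   OUT={d@B0, e@B0, f@B0}
  B1:   IN={d@B0, e@B0, f@B0}   OUT={c@B1, d@B1, e@B0, f@B0}
  B2:   IN={c@B1, d@B1, e@B0, f@B0}   OUT={a@B2, b@B2, c@B1, d@B1, e@B0, f@B0}
  B3:   IN={a@B2, a@B5, b@B2, c@B1, d@B1, e@B0, e@B5, f@B0, f@B4, f@B7}   OUT={a@B2, a@B5, b@B2, c@B1, d@B1, e@B0, e@B5, f@B0, f@B4, f@B7}
  B4:   IN={a@B2, a@B5, b@B2, c@B1, d@B1, e@B0, e@B5, f@B0, f@B4, f@B7}   OUT={a@B2, a@B5, b@B2, c@B1, d@B1, e@B4, f@B4}
  B5:   IN={a@B2, a@B5, b@B2, c@B1, d@B1, e@B4, e@B5, f@B4, f@B7}   OUT={a@B5, b@B2, c@B1, d@B1, e@B5, f@B4, f@B7}
  B6:   IN={a@B5, b@B2, c@B1, d@B1, e@B5, f@B4, f@B7}   OUT={a@B5, b@B2, c@B1, d@B1, e@B5, f@B4, f@B7}
  B7:   IN={a@B5, b@B2, c@B1, d@B1, e@B5, f@B4, f@B7}   OUT={a@B5, b@B2, c@B1, d@B1, e@B5, f@B7}
  B8:   IN={a@B5, b@B2, c@B1, d@B1, e@B5, f@B7}   OUT={a@B5, b@B2, c@B8, d@B8, e@B5, f@B8}
  B9:   IN={a@B5, b@B2, c@B8, d@B8, e@B5, f@B8}   OUT={a@B5, b@B2, c@B9, d@B8, e@B5, f@B8}

Merge at B5: IN[B5] = OUT[B4] ⊔ OUT[B7] = {a@B2, a@B5, b@B2, c@B1, d@B1, e@B4, e@B5, f@B4, f@B7}

Answer: {a@B2, a@B5, b@B2, c@B1, d@B1, e@B4, e@B5, f@B4, f@B7}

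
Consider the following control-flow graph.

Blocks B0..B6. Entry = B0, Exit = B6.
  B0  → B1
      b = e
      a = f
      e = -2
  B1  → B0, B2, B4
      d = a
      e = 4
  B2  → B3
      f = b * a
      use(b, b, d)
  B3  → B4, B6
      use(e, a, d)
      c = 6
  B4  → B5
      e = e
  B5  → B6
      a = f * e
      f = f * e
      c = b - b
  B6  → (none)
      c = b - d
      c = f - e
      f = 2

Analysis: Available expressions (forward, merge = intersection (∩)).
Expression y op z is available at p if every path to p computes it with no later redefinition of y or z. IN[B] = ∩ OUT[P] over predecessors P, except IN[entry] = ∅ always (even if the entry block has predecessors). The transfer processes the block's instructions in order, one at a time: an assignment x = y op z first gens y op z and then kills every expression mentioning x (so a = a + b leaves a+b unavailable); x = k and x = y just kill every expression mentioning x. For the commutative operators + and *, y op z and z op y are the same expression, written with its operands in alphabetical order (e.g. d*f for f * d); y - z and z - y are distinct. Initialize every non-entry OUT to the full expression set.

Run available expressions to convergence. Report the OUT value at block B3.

Answer: {a*b}

Derivation:
Per-block solution:
  B0:   IN={}   OUT={}
  B1:   IN={}   OUT={}
  B2:   IN={}   OUT={a*b}
  B3:   IN={a*b}   OUT={a*b}
  B4:   IN={}   OUT={}
  B5:   IN={}   OUT={b-b}
  B6:   IN={}   OUT={b-d}

Merge at B3: IN[B3] = OUT[B2] = {a*b}
Applying B3's transfer function to that IN value gives OUT[B3] (row B3 above).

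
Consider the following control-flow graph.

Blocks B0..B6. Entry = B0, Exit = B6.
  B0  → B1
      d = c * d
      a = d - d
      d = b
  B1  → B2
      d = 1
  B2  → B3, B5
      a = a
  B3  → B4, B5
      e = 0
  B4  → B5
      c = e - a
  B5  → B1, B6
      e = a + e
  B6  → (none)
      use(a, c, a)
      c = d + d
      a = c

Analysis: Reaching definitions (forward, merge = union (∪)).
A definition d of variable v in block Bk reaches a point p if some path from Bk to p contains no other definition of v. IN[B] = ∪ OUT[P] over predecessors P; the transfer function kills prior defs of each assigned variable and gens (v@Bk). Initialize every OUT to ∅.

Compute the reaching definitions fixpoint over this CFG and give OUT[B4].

Answer: {a@B2, c@B4, d@B1, e@B3}

Derivation:
Per-block solution:
  B0:   IN={}   OUT={a@B0, d@B0}
  B1:   IN={a@B0, a@B2, c@B4, d@B0, d@B1, e@B5}   OUT={a@B0, a@B2, c@B4, d@B1, e@B5}
  B2:   IN={a@B0, a@B2, c@B4, d@B1, e@B5}   OUT={a@B2, c@B4, d@B1, e@B5}
  B3:   IN={a@B2, c@B4, d@B1, e@B5}   OUT={a@B2, c@B4, d@B1, e@B3}
  B4:   IN={a@B2, c@B4, d@B1, e@B3}   OUT={a@B2, c@B4, d@B1, e@B3}
  B5:   IN={a@B2, c@B4, d@B1, e@B3, e@B5}   OUT={a@B2, c@B4, d@B1, e@B5}
  B6:   IN={a@B2, c@B4, d@B1, e@B5}   OUT={a@B6, c@B6, d@B1, e@B5}

Merge at B4: IN[B4] = OUT[B3] = {a@B2, c@B4, d@B1, e@B3}
Applying B4's transfer function to that IN value gives OUT[B4] (row B4 above).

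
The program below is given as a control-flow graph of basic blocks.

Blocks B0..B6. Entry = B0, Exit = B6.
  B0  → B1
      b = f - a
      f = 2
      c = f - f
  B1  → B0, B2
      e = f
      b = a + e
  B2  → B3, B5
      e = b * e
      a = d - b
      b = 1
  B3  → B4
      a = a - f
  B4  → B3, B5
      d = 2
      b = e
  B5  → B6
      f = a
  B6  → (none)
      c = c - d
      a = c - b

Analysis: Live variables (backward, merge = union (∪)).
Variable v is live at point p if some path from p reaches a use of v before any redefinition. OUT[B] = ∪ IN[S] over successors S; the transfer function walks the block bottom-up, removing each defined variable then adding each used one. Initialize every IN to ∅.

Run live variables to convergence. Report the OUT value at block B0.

Per-block solution:
  B0: | IN={a, d, f} | OUT={a, c, d, f}
  B1: | IN={a, c, d, f} | OUT={a, b, c, d, e, f}
  B2: | IN={b, c, d, e, f} | OUT={a, b, c, d, e, f}
  B3: | IN={a, c, e, f} | OUT={a, c, e, f}
  B4: | IN={a, c, e, f} | OUT={a, b, c, d, e, f}
  B5: | IN={a, b, c, d} | OUT={b, c, d}
  B6: | IN={b, c, d} | OUT={}

Merge at B0: OUT[B0] = IN[B1] = {a, c, d, f}

Answer: {a, c, d, f}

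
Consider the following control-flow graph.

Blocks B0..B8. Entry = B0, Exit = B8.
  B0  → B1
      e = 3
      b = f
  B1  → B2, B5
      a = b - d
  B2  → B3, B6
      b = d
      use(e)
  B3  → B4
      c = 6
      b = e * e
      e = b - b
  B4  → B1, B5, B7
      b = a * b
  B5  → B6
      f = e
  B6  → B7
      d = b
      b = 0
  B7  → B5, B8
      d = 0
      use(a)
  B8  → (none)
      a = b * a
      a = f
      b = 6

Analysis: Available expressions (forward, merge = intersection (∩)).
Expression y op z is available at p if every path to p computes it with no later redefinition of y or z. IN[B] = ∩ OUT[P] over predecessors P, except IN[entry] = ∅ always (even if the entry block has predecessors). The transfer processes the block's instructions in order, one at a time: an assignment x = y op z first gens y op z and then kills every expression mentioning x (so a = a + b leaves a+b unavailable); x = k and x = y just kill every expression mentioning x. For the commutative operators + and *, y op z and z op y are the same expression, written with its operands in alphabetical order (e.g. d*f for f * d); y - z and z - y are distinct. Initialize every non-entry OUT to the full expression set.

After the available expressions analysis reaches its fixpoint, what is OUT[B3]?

Answer: {b-b}

Trace:
Fixpoint table:
  B0:   IN={}   OUT={}
  B1:   IN={}   OUT={b-d}
  B2:   IN={b-d}   OUT={}
  B3:   IN={}   OUT={b-b}
  B4:   IN={b-b}   OUT={}
  B5:   IN={}   OUT={}
  B6:   IN={}   OUT={}
  B7:   IN={}   OUT={}
  B8:   IN={}   OUT={}

Merge at B3: IN[B3] = OUT[B2] = {}
Applying B3's transfer function to that IN value gives OUT[B3] (row B3 above).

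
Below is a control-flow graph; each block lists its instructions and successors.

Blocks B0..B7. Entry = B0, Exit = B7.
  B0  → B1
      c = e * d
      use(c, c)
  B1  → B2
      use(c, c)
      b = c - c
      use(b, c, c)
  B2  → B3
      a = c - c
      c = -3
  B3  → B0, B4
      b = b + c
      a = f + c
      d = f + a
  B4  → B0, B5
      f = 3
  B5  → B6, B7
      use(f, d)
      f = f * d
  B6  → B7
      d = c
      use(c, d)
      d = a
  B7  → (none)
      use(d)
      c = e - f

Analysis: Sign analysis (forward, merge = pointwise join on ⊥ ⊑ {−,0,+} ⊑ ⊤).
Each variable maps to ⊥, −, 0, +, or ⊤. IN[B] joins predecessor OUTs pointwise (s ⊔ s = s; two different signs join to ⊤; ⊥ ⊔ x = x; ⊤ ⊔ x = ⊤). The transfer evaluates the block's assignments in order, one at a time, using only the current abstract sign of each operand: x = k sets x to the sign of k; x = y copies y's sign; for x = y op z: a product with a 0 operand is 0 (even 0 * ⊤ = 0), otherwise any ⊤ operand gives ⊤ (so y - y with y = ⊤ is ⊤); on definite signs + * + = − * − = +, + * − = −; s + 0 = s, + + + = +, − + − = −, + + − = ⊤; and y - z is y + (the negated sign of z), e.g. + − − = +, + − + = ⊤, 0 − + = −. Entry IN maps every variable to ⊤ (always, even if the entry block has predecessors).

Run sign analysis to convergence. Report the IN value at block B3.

Answer: {a: ⊤, b: ⊤, c: -, d: ⊤, e: ⊤, f: ⊤}

Derivation:
Per-block solution:
  B0:   IN=(all ⊤)   OUT=(all ⊤)
  B1:   IN=(all ⊤)   OUT=(all ⊤)
  B2:   IN=(all ⊤)   OUT={c:-; rest ⊤}
  B3:   IN={c:-; rest ⊤}   OUT={c:-; rest ⊤}
  B4:   IN={c:-; rest ⊤}   OUT={c:-, f:+; rest ⊤}
  B5:   IN={c:-, f:+; rest ⊤}   OUT={c:-; rest ⊤}
  B6:   IN={c:-; rest ⊤}   OUT={c:-; rest ⊤}
  B7:   IN={c:-; rest ⊤}   OUT=(all ⊤)

Merge at B3: IN[B3] = OUT[B2] = {a: ⊤, b: ⊤, c: -, d: ⊤, e: ⊤, f: ⊤}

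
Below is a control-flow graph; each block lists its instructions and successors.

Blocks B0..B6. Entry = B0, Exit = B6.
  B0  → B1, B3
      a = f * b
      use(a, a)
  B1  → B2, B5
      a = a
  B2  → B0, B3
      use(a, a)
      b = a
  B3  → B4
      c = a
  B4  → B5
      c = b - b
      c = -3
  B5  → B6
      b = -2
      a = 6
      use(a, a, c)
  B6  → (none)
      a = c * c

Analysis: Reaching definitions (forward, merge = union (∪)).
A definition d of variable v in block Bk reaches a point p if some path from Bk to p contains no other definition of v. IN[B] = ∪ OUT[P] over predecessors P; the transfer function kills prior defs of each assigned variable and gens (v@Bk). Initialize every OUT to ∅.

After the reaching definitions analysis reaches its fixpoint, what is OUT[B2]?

Answer: {a@B1, b@B2}

Trace:
Per-block solution:
  B0: | IN={a@B1, b@B2} | OUT={a@B0, b@B2}
  B1: | IN={a@B0, b@B2} | OUT={a@B1, b@B2}
  B2: | IN={a@B1, b@B2} | OUT={a@B1, b@B2}
  B3: | IN={a@B0, a@B1, b@B2} | OUT={a@B0, a@B1, b@B2, c@B3}
  B4: | IN={a@B0, a@B1, b@B2, c@B3} | OUT={a@B0, a@B1, b@B2, c@B4}
  B5: | IN={a@B0, a@B1, b@B2, c@B4} | OUT={a@B5, b@B5, c@B4}
  B6: | IN={a@B5, b@B5, c@B4} | OUT={a@B6, b@B5, c@B4}

Merge at B2: IN[B2] = OUT[B1] = {a@B1, b@B2}
Applying B2's transfer function to that IN value gives OUT[B2] (row B2 above).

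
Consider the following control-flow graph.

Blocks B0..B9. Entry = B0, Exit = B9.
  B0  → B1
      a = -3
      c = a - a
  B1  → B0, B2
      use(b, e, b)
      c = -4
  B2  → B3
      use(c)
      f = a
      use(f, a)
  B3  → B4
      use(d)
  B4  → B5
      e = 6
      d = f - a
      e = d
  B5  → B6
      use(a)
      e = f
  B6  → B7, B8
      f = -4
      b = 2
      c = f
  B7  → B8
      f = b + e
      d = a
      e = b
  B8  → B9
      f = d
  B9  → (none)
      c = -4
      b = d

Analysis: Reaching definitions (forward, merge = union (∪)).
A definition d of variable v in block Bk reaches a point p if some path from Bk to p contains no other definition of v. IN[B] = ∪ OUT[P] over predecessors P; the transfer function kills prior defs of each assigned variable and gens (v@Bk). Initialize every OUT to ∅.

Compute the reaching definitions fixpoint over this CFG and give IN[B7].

Answer: {a@B0, b@B6, c@B6, d@B4, e@B5, f@B6}

Working:
Per-block solution:
  B0: | IN={a@B0, c@B1} | OUT={a@B0, c@B0}
  B1: | IN={a@B0, c@B0} | OUT={a@B0, c@B1}
  B2: | IN={a@B0, c@B1} | OUT={a@B0, c@B1, f@B2}
  B3: | IN={a@B0, c@B1, f@B2} | OUT={a@B0, c@B1, f@B2}
  B4: | IN={a@B0, c@B1, f@B2} | OUT={a@B0, c@B1, d@B4, e@B4, f@B2}
  B5: | IN={a@B0, c@B1, d@B4, e@B4, f@B2} | OUT={a@B0, c@B1, d@B4, e@B5, f@B2}
  B6: | IN={a@B0, c@B1, d@B4, e@B5, f@B2} | OUT={a@B0, b@B6, c@B6, d@B4, e@B5, f@B6}
  B7: | IN={a@B0, b@B6, c@B6, d@B4, e@B5, f@B6} | OUT={a@B0, b@B6, c@B6, d@B7, e@B7, f@B7}
  B8: | IN={a@B0, b@B6, c@B6, d@B4, d@B7, e@B5, e@B7, f@B6, f@B7} | OUT={a@B0, b@B6, c@B6, d@B4, d@B7, e@B5, e@B7, f@B8}
  B9: | IN={a@B0, b@B6, c@B6, d@B4, d@B7, e@B5, e@B7, f@B8} | OUT={a@B0, b@B9, c@B9, d@B4, d@B7, e@B5, e@B7, f@B8}

Merge at B7: IN[B7] = OUT[B6] = {a@B0, b@B6, c@B6, d@B4, e@B5, f@B6}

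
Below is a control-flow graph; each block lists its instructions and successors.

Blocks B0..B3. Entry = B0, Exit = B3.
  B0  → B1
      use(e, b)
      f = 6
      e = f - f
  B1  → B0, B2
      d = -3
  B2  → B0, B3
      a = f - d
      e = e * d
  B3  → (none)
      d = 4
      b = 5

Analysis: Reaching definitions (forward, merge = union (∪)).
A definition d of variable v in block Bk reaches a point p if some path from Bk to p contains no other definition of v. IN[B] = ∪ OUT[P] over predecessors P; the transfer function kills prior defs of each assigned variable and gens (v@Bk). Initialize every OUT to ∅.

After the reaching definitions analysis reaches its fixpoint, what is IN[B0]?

Fixpoint table:
  B0: | IN={a@B2, d@B1, e@B0, e@B2, f@B0} | OUT={a@B2, d@B1, e@B0, f@B0}
  B1: | IN={a@B2, d@B1, e@B0, f@B0} | OUT={a@B2, d@B1, e@B0, f@B0}
  B2: | IN={a@B2, d@B1, e@B0, f@B0} | OUT={a@B2, d@B1, e@B2, f@B0}
  B3: | IN={a@B2, d@B1, e@B2, f@B0} | OUT={a@B2, b@B3, d@B3, e@B2, f@B0}

Merge at B0 (entry node, so the boundary value {} is joined with the incoming edge(s)): IN[B0] = {} ⊔ OUT[B1] ⊔ OUT[B2] = {a@B2, d@B1, e@B0, e@B2, f@B0}

Answer: {a@B2, d@B1, e@B0, e@B2, f@B0}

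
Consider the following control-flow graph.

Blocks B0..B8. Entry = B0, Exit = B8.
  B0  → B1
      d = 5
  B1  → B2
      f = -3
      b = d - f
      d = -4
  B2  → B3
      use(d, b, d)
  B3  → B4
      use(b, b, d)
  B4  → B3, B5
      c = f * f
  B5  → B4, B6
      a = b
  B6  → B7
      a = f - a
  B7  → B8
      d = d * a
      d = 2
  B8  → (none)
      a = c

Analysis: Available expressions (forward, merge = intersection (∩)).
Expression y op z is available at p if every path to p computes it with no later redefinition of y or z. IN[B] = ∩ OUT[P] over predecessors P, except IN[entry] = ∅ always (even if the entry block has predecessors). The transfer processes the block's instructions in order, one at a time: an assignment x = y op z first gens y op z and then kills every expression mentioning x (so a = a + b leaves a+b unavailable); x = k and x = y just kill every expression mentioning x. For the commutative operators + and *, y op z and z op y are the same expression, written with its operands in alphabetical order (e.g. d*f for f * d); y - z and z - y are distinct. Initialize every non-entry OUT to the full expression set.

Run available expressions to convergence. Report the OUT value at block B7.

Per-block solution:
  B0:  IN={}  OUT={}
  B1:  IN={}  OUT={}
  B2:  IN={}  OUT={}
  B3:  IN={}  OUT={}
  B4:  IN={}  OUT={f*f}
  B5:  IN={f*f}  OUT={f*f}
  B6:  IN={f*f}  OUT={f*f}
  B7:  IN={f*f}  OUT={f*f}
  B8:  IN={f*f}  OUT={f*f}

Merge at B7: IN[B7] = OUT[B6] = {f*f}
Applying B7's transfer function to that IN value gives OUT[B7] (row B7 above).

Answer: {f*f}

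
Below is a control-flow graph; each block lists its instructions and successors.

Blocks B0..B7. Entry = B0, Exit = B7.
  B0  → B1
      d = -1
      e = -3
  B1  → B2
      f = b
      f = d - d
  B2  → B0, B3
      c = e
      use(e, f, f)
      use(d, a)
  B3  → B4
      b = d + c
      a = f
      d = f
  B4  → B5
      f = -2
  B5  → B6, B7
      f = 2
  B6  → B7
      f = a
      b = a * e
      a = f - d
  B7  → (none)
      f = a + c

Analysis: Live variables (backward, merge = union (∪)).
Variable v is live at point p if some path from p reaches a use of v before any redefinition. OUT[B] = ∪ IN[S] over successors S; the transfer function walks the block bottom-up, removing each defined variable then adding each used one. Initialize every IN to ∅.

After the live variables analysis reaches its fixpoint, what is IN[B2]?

Answer: {a, b, d, e, f}

Trace:
Per-block solution:
  B0:  IN={a, b}  OUT={a, b, d, e}
  B1:  IN={a, b, d, e}  OUT={a, b, d, e, f}
  B2:  IN={a, b, d, e, f}  OUT={a, b, c, d, e, f}
  B3:  IN={c, d, e, f}  OUT={a, c, d, e}
  B4:  IN={a, c, d, e}  OUT={a, c, d, e}
  B5:  IN={a, c, d, e}  OUT={a, c, d, e}
  B6:  IN={a, c, d, e}  OUT={a, c}
  B7:  IN={a, c}  OUT={}

Merge at B2: OUT[B2] = IN[B0] ⊔ IN[B3] = {a, b, c, d, e, f}
Applying B2's transfer function to that OUT value gives IN[B2] (row B2 above).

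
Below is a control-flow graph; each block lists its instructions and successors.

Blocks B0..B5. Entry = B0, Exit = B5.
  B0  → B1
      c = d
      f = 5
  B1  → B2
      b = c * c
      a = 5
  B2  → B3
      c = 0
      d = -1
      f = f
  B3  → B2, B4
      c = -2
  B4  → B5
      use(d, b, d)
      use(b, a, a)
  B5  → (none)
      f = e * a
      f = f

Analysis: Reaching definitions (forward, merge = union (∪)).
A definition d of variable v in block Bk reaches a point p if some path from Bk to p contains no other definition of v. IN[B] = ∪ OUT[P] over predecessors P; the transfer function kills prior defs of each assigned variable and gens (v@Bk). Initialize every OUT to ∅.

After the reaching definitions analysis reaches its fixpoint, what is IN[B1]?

Per-block solution:
  B0: | IN={} | OUT={c@B0, f@B0}
  B1: | IN={c@B0, f@B0} | OUT={a@B1, b@B1, c@B0, f@B0}
  B2: | IN={a@B1, b@B1, c@B0, c@B3, d@B2, f@B0, f@B2} | OUT={a@B1, b@B1, c@B2, d@B2, f@B2}
  B3: | IN={a@B1, b@B1, c@B2, d@B2, f@B2} | OUT={a@B1, b@B1, c@B3, d@B2, f@B2}
  B4: | IN={a@B1, b@B1, c@B3, d@B2, f@B2} | OUT={a@B1, b@B1, c@B3, d@B2, f@B2}
  B5: | IN={a@B1, b@B1, c@B3, d@B2, f@B2} | OUT={a@B1, b@B1, c@B3, d@B2, f@B5}

Merge at B1: IN[B1] = OUT[B0] = {c@B0, f@B0}

Answer: {c@B0, f@B0}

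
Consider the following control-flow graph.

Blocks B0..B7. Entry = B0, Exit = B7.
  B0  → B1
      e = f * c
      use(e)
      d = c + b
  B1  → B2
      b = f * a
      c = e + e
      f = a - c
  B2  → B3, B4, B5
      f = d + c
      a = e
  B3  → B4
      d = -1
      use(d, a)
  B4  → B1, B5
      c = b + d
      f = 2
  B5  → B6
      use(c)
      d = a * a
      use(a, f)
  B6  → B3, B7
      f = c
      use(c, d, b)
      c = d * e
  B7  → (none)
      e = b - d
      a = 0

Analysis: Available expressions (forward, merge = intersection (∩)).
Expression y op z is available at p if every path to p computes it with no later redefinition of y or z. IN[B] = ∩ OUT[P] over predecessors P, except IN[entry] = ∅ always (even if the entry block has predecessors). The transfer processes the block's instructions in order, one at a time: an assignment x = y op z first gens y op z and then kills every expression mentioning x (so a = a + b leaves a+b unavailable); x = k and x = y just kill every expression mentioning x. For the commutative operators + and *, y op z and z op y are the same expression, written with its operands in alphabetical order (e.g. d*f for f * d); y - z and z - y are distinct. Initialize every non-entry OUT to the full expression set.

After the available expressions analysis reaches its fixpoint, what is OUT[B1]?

Fixpoint table:
  B0:  IN={}  OUT={b+c, c*f}
  B1:  IN={}  OUT={a-c, e+e}
  B2:  IN={a-c, e+e}  OUT={c+d, e+e}
  B3:  IN={e+e}  OUT={e+e}
  B4:  IN={e+e}  OUT={b+d, e+e}
  B5:  IN={e+e}  OUT={a*a, e+e}
  B6:  IN={a*a, e+e}  OUT={a*a, d*e, e+e}
  B7:  IN={a*a, d*e, e+e}  OUT={b-d}

Merge at B1: IN[B1] = OUT[B0] ∩ OUT[B4] = {}
Applying B1's transfer function to that IN value gives OUT[B1] (row B1 above).

Answer: {a-c, e+e}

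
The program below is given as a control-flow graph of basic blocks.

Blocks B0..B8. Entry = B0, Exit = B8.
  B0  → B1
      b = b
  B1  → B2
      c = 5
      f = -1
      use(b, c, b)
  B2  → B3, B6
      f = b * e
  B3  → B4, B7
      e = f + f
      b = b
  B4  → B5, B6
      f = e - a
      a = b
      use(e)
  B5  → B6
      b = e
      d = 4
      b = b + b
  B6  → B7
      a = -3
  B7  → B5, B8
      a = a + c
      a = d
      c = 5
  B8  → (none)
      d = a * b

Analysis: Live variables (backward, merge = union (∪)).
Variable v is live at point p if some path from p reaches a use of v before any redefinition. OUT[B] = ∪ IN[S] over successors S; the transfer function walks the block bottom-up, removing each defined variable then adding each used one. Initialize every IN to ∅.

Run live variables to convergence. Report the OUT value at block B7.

Answer: {a, b, c, e}

Trace:
Fixpoint table:
  B0: | IN={a, b, d, e} | OUT={a, b, d, e}
  B1: | IN={a, b, d, e} | OUT={a, b, c, d, e}
  B2: | IN={a, b, c, d, e} | OUT={a, b, c, d, e, f}
  B3: | IN={a, b, c, d, f} | OUT={a, b, c, d, e}
  B4: | IN={a, b, c, d, e} | OUT={b, c, d, e}
  B5: | IN={c, e} | OUT={b, c, d, e}
  B6: | IN={b, c, d, e} | OUT={a, b, c, d, e}
  B7: | IN={a, b, c, d, e} | OUT={a, b, c, e}
  B8: | IN={a, b} | OUT={}

Merge at B7: OUT[B7] = IN[B5] ⊔ IN[B8] = {a, b, c, e}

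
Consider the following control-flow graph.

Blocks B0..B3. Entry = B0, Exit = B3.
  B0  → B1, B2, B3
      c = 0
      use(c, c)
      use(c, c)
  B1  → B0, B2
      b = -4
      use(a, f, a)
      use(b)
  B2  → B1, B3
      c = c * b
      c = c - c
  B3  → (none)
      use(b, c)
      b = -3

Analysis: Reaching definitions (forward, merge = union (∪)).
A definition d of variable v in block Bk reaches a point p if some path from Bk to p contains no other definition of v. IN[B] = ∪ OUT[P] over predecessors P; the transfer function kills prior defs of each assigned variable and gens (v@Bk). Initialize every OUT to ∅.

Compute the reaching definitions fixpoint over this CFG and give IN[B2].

Per-block solution:
  B0: | IN={b@B1, c@B0, c@B2} | OUT={b@B1, c@B0}
  B1: | IN={b@B1, c@B0, c@B2} | OUT={b@B1, c@B0, c@B2}
  B2: | IN={b@B1, c@B0, c@B2} | OUT={b@B1, c@B2}
  B3: | IN={b@B1, c@B0, c@B2} | OUT={b@B3, c@B0, c@B2}

Merge at B2: IN[B2] = OUT[B0] ⊔ OUT[B1] = {b@B1, c@B0, c@B2}

Answer: {b@B1, c@B0, c@B2}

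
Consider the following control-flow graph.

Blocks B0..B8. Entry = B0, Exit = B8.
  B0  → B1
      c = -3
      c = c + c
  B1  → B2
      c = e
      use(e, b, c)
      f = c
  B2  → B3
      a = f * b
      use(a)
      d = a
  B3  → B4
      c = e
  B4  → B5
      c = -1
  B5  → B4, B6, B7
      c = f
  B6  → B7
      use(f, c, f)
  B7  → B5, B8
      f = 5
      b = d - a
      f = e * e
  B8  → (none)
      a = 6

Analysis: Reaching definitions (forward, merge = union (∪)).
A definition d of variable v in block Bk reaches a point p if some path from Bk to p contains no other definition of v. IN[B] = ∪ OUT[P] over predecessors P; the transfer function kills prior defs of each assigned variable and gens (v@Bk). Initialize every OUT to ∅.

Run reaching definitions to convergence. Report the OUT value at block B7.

Fixpoint table:
  B0: | IN={} | OUT={c@B0}
  B1: | IN={c@B0} | OUT={c@B1, f@B1}
  B2: | IN={c@B1, f@B1} | OUT={a@B2, c@B1, d@B2, f@B1}
  B3: | IN={a@B2, c@B1, d@B2, f@B1} | OUT={a@B2, c@B3, d@B2, f@B1}
  B4: | IN={a@B2, b@B7, c@B3, c@B5, d@B2, f@B1, f@B7} | OUT={a@B2, b@B7, c@B4, d@B2, f@B1, f@B7}
  B5: | IN={a@B2, b@B7, c@B4, c@B5, d@B2, f@B1, f@B7} | OUT={a@B2, b@B7, c@B5, d@B2, f@B1, f@B7}
  B6: | IN={a@B2, b@B7, c@B5, d@B2, f@B1, f@B7} | OUT={a@B2, b@B7, c@B5, d@B2, f@B1, f@B7}
  B7: | IN={a@B2, b@B7, c@B5, d@B2, f@B1, f@B7} | OUT={a@B2, b@B7, c@B5, d@B2, f@B7}
  B8: | IN={a@B2, b@B7, c@B5, d@B2, f@B7} | OUT={a@B8, b@B7, c@B5, d@B2, f@B7}

Merge at B7: IN[B7] = OUT[B5] ⊔ OUT[B6] = {a@B2, b@B7, c@B5, d@B2, f@B1, f@B7}
Applying B7's transfer function to that IN value gives OUT[B7] (row B7 above).

Answer: {a@B2, b@B7, c@B5, d@B2, f@B7}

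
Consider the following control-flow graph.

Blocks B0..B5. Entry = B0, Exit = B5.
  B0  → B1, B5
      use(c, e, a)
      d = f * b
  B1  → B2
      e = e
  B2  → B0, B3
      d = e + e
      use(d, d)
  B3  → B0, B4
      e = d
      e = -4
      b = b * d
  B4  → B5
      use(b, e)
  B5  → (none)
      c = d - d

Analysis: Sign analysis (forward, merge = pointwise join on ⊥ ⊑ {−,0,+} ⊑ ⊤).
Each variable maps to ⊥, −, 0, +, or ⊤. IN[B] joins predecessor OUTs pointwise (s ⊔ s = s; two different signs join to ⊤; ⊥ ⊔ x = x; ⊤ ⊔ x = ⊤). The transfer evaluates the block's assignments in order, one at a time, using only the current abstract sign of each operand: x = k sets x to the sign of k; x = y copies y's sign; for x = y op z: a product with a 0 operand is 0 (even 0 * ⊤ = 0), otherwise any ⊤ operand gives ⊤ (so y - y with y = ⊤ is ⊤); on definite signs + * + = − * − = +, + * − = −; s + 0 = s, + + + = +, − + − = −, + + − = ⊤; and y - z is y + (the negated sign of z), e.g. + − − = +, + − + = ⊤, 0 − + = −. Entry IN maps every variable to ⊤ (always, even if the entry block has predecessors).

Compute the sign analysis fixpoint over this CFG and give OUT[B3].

Per-block solution:
  B0: | IN=(all ⊤) | OUT=(all ⊤)
  B1: | IN=(all ⊤) | OUT=(all ⊤)
  B2: | IN=(all ⊤) | OUT=(all ⊤)
  B3: | IN=(all ⊤) | OUT={e:-; rest ⊤}
  B4: | IN={e:-; rest ⊤} | OUT={e:-; rest ⊤}
  B5: | IN=(all ⊤) | OUT=(all ⊤)

Merge at B3: IN[B3] = OUT[B2] = {a: ⊤, b: ⊤, c: ⊤, d: ⊤, e: ⊤, f: ⊤}
Applying B3's transfer function to that IN value gives OUT[B3] (row B3 above).

Answer: {a: ⊤, b: ⊤, c: ⊤, d: ⊤, e: -, f: ⊤}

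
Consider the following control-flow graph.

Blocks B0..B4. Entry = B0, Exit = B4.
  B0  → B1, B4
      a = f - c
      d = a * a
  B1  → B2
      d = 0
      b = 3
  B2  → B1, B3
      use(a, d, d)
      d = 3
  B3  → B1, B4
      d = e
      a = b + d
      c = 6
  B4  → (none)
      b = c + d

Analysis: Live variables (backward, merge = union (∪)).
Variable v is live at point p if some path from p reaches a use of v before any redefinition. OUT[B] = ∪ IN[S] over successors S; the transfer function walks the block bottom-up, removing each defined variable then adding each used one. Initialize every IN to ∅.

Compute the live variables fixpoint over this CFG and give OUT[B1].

Fixpoint table:
  B0: | IN={c, e, f} | OUT={a, c, d, e}
  B1: | IN={a, e} | OUT={a, b, d, e}
  B2: | IN={a, b, d, e} | OUT={a, b, e}
  B3: | IN={b, e} | OUT={a, c, d, e}
  B4: | IN={c, d} | OUT={}

Merge at B1: OUT[B1] = IN[B2] = {a, b, d, e}

Answer: {a, b, d, e}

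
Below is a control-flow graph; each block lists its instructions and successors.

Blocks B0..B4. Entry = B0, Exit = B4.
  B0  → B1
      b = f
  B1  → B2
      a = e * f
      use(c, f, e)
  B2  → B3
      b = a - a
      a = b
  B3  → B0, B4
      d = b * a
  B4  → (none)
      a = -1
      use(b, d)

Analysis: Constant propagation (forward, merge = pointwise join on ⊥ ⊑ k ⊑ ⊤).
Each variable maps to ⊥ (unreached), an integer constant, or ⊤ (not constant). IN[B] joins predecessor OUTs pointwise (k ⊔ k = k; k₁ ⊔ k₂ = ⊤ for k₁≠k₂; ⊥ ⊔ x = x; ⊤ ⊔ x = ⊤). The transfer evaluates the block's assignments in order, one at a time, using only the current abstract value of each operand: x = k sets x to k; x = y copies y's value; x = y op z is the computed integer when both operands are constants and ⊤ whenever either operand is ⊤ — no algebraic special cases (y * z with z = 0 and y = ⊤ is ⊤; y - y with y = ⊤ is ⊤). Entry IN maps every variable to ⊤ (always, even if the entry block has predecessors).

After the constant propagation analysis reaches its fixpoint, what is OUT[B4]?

Converged values:
  B0:   IN=(all ⊤)   OUT=(all ⊤)
  B1:   IN=(all ⊤)   OUT=(all ⊤)
  B2:   IN=(all ⊤)   OUT=(all ⊤)
  B3:   IN=(all ⊤)   OUT=(all ⊤)
  B4:   IN=(all ⊤)   OUT={a:-1; rest ⊤}

Merge at B4: IN[B4] = OUT[B3] = {a: ⊤, b: ⊤, c: ⊤, d: ⊤, e: ⊤, f: ⊤}
Applying B4's transfer function to that IN value gives OUT[B4] (row B4 above).

Answer: {a: -1, b: ⊤, c: ⊤, d: ⊤, e: ⊤, f: ⊤}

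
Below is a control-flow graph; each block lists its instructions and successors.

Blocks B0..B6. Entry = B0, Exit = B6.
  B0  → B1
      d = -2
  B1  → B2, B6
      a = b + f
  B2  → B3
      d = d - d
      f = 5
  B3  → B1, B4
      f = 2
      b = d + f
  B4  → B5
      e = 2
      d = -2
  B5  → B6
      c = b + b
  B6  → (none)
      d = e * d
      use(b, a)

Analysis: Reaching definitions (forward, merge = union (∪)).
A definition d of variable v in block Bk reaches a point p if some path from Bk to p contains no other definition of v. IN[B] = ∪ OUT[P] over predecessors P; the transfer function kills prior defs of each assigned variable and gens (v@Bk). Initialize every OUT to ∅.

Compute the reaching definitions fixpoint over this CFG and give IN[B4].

Converged values:
  B0:   IN={}   OUT={d@B0}
  B1:   IN={a@B1, b@B3, d@B0, d@B2, f@B3}   OUT={a@B1, b@B3, d@B0, d@B2, f@B3}
  B2:   IN={a@B1, b@B3, d@B0, d@B2, f@B3}   OUT={a@B1, b@B3, d@B2, f@B2}
  B3:   IN={a@B1, b@B3, d@B2, f@B2}   OUT={a@B1, b@B3, d@B2, f@B3}
  B4:   IN={a@B1, b@B3, d@B2, f@B3}   OUT={a@B1, b@B3, d@B4, e@B4, f@B3}
  B5:   IN={a@B1, b@B3, d@B4, e@B4, f@B3}   OUT={a@B1, b@B3, c@B5, d@B4, e@B4, f@B3}
  B6:   IN={a@B1, b@B3, c@B5, d@B0, d@B2, d@B4, e@B4, f@B3}   OUT={a@B1, b@B3, c@B5, d@B6, e@B4, f@B3}

Merge at B4: IN[B4] = OUT[B3] = {a@B1, b@B3, d@B2, f@B3}

Answer: {a@B1, b@B3, d@B2, f@B3}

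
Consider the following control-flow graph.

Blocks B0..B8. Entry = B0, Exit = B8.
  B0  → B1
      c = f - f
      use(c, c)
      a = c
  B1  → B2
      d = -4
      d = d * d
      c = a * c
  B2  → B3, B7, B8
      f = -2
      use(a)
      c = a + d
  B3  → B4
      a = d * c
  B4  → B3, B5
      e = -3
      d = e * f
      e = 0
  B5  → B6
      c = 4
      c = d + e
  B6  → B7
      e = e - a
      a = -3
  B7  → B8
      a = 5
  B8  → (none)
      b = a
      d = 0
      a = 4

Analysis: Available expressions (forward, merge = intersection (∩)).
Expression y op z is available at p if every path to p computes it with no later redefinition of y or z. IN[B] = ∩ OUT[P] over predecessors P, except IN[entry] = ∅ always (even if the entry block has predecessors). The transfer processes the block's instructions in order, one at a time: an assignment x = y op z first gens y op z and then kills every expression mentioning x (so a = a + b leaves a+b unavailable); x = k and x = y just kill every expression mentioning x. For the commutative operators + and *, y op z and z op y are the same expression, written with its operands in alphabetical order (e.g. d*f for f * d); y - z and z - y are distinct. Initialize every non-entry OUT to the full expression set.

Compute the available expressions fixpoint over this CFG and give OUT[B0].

Answer: {f-f}

Working:
Converged values:
  B0:   IN={}   OUT={f-f}
  B1:   IN={f-f}   OUT={f-f}
  B2:   IN={f-f}   OUT={a+d}
  B3:   IN={}   OUT={c*d}
  B4:   IN={c*d}   OUT={}
  B5:   IN={}   OUT={d+e}
  B6:   IN={d+e}   OUT={}
  B7:   IN={}   OUT={}
  B8:   IN={}   OUT={}

B0 is the boundary node: IN[B0] = {}
Applying B0's transfer function to that IN value gives OUT[B0] (row B0 above).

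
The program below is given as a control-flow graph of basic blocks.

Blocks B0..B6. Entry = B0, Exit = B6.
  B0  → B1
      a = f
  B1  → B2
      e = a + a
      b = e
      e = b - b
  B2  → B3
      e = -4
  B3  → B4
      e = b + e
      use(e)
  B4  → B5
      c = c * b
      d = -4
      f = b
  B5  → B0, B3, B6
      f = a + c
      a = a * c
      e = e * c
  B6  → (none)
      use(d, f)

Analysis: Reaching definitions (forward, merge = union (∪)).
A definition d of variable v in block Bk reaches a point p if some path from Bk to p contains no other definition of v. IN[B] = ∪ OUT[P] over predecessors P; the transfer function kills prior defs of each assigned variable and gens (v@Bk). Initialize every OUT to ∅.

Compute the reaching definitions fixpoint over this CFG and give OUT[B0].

Fixpoint table:
  B0:   IN={a@B5, b@B1, c@B4, d@B4, e@B5, f@B5}   OUT={a@B0, b@B1, c@B4, d@B4, e@B5, f@B5}
  B1:   IN={a@B0, b@B1, c@B4, d@B4, e@B5, f@B5}   OUT={a@B0, b@B1, c@B4, d@B4, e@B1, f@B5}
  B2:   IN={a@B0, b@B1, c@B4, d@B4, e@B1, f@B5}   OUT={a@B0, b@B1, c@B4, d@B4, e@B2, f@B5}
  B3:   IN={a@B0, a@B5, b@B1, c@B4, d@B4, e@B2, e@B5, f@B5}   OUT={a@B0, a@B5, b@B1, c@B4, d@B4, e@B3, f@B5}
  B4:   IN={a@B0, a@B5, b@B1, c@B4, d@B4, e@B3, f@B5}   OUT={a@B0, a@B5, b@B1, c@B4, d@B4, e@B3, f@B4}
  B5:   IN={a@B0, a@B5, b@B1, c@B4, d@B4, e@B3, f@B4}   OUT={a@B5, b@B1, c@B4, d@B4, e@B5, f@B5}
  B6:   IN={a@B5, b@B1, c@B4, d@B4, e@B5, f@B5}   OUT={a@B5, b@B1, c@B4, d@B4, e@B5, f@B5}

Merge at B0 (entry node, so the boundary value {} is joined with the incoming edge(s)): IN[B0] = {} ⊔ OUT[B5] = {a@B5, b@B1, c@B4, d@B4, e@B5, f@B5}
Applying B0's transfer function to that IN value gives OUT[B0] (row B0 above).

Answer: {a@B0, b@B1, c@B4, d@B4, e@B5, f@B5}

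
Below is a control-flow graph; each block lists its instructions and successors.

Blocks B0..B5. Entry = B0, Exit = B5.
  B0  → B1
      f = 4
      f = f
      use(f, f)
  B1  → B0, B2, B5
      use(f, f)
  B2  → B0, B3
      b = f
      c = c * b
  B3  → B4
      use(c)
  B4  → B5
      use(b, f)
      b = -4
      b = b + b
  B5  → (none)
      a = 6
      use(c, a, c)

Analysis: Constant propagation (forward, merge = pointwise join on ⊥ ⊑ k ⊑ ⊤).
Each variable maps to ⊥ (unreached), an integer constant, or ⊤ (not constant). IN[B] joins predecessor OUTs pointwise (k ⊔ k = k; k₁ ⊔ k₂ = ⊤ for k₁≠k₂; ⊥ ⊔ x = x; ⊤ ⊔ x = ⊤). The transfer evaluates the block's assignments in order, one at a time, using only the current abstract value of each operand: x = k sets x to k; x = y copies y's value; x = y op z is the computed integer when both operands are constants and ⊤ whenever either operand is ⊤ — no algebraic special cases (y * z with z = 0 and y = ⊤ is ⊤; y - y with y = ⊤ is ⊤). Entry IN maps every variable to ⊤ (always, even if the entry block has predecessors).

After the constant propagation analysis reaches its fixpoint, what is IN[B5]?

Converged values:
  B0:   IN=(all ⊤)   OUT={f:4; rest ⊤}
  B1:   IN={f:4; rest ⊤}   OUT={f:4; rest ⊤}
  B2:   IN={f:4; rest ⊤}   OUT={b:4, f:4; rest ⊤}
  B3:   IN={b:4, f:4; rest ⊤}   OUT={b:4, f:4; rest ⊤}
  B4:   IN={b:4, f:4; rest ⊤}   OUT={b:-8, f:4; rest ⊤}
  B5:   IN={f:4; rest ⊤}   OUT={a:6, f:4; rest ⊤}

Merge at B5: IN[B5] = OUT[B1] ⊔ OUT[B4] = {a: ⊤, b: ⊤, c: ⊤, d: ⊤, e: ⊤, f: 4}

Answer: {a: ⊤, b: ⊤, c: ⊤, d: ⊤, e: ⊤, f: 4}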